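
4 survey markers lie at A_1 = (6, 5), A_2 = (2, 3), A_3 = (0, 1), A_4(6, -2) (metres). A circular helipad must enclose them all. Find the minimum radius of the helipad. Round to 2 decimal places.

4.03

The minimum enclosing circle of a finite set is fixed by two of the points (as a diameter) or three (as a circumcircle).
The minimum enclosing circle is determined by three boundary points: A_1, A_3, A_4.
Their circumcentre is (4, 1.5) with r² = 16.25.
The farthest remaining point A_2 is at distance² 6.25 ≤ 16.25.
r = √(16.25) ≈ 4.03.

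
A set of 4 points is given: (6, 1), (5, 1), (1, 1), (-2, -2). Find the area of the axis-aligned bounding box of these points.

x ranges over [-2, 6], width 8.
y ranges over [-2, 1], height 3.
Area = 8 × 3 = 24.

24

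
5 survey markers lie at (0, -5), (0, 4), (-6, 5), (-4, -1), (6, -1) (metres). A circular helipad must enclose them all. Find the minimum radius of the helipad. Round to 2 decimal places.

A smallest enclosing disk is always determined by at most three of the input points on its boundary.
The minimum enclosing circle is determined by three boundary points: (0, -5), (-6, 5), (6, -1).
Their circumcentre is (-1/7, 12/7) with r² = 2210/49.
The farthest remaining point (-4, -1) is at distance² 1090/49 ≤ 2210/49.
r = √(2210/49) ≈ 6.72.

6.72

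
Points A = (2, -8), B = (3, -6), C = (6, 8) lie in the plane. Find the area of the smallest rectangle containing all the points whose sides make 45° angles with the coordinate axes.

120

In coordinates u = x + y, v = x − y the rectangle is axis-aligned; the map (x,y)→(u,v) scales areas by 2.
u-values: -6, -3, 14; range = 14 − (-6) = 20.
v-values: 10, 9, -2; range = 10 − (-2) = 12.
Area = (20 × 12) / 2 = 120.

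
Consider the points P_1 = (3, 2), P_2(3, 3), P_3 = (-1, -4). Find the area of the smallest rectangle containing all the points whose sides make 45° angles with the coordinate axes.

16.5

In coordinates u = x + y, v = x − y the rectangle is axis-aligned; the map (x,y)→(u,v) scales areas by 2.
u-values: 5, 6, -5; range = 6 − (-5) = 11.
v-values: 1, 0, 3; range = 3 − 0 = 3.
Area = (11 × 3) / 2 = 16.5.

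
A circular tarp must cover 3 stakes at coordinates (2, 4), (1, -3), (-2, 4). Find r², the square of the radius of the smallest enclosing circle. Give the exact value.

Call the three points A, B, C in the order given.
Side lengths²: AB² = 50, AC² = 16, BC² = 58.
Since BC² = 58 < 50 + 16 = 66, the triangle is acute, so the smallest enclosing circle is the circumcircle.
Circumcentre = (0, 5/7), r² = 725/49.

725/49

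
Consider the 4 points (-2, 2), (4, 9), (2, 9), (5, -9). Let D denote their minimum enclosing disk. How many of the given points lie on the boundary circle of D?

2

The farthest pair is (2, 9)–(5, -9) with squared distance 333. The circle on this segment as diameter has centre (3.5, 0) and r² = 333/4 = 83.25.
Check (-2, 2): distance² to centre = 34.25 ≤ 83.25, so it lies inside.
All remaining points lie in this disk, and no smaller disk contains both endpoints, so this is the minimum enclosing circle.
The points at distance exactly r from the centre are (2, 9), (5, -9) — 2 points.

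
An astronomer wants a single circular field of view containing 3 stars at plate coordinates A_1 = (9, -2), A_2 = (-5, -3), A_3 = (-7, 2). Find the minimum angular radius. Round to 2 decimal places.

Side lengths²: A_1A_2² = 197, A_1A_3² = 272, A_2A_3² = 29.
Since A_1A_3² = 272 ≥ 197 + 29 = 226, the angle opposite A_1A_3 is not acute, so the smallest enclosing circle has A_1A_3 as diameter.
Centre = midpoint of A_1A_3 = (1, 0), r² = 272/4 = 68.
r = √68 ≈ 8.25.

8.25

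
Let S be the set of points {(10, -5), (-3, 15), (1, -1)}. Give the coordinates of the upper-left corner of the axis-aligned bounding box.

x-range [-3, 10], y-range [-5, 15].
The upper-left corner is (-3, 15).

(-3, 15)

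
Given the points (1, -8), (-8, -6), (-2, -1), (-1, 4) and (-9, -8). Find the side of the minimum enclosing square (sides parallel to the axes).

12

The bounding box has width 10 and height 12.
An axis-aligned square enclosing the set must have side ≥ max(width, height).
So the minimum side is max(10, 12) = 12.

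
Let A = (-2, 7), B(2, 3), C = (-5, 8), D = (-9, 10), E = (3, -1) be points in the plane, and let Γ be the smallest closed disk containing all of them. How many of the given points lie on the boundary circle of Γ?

The farthest pair is D–E with squared distance 265. The circle on this segment as diameter has centre (-3, 4.5) and r² = 265/4 = 66.25.
Check A: distance² to centre = 7.25 ≤ 66.25, so it lies inside.
All remaining points lie in this disk, and no smaller disk contains both endpoints, so this is the minimum enclosing circle.
The points at distance exactly r from the centre are D, E — 2 points.

2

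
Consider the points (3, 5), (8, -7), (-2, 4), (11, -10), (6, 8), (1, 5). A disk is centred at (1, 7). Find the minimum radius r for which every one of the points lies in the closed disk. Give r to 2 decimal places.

19.72

The required radius is the distance from (1, 7) to the farthest point.
Squared distances: 8, 245, 18, 389, 26, 4.
Maximum is 389, attained at (11, -10).
r = √389 ≈ 19.72.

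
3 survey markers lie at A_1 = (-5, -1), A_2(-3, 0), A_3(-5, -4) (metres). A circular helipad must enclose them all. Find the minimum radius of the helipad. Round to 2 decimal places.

Side lengths²: A_1A_2² = 5, A_1A_3² = 9, A_2A_3² = 20.
Since A_2A_3² = 20 ≥ 9 + 5 = 14, the angle opposite A_2A_3 is not acute, so the smallest enclosing circle has A_2A_3 as diameter.
Centre = midpoint of A_2A_3 = (-4, -2), r² = 20/4 = 5.
r = √5 ≈ 2.24.

2.24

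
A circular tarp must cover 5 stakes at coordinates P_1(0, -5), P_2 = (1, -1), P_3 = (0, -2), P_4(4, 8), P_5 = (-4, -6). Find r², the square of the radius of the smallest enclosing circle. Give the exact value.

65

By Welzl's lemma the MEC is supported by two points (diametrically opposite) or three points (on a circumcircle).
The farthest pair is P_4–P_5 with squared distance 260. The circle on this segment as diameter has centre (0, 1) and r² = 260/4 = 65.
Check P_1: distance² to centre = 36 ≤ 65, so it lies inside.
All remaining points lie in this disk, and no smaller disk contains both endpoints, so this is the minimum enclosing circle.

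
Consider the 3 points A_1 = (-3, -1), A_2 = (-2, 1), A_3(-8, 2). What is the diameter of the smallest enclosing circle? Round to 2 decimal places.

Side lengths²: A_1A_2² = 5, A_1A_3² = 34, A_2A_3² = 37.
Since A_2A_3² = 37 < 34 + 5 = 39, the triangle is acute, so the smallest enclosing circle is the circumcircle.
Circumcentre = (-131/26, 33/26), r² = 3145/338.
Diameter = 2r = 2√(3145/338) ≈ 6.10.

6.10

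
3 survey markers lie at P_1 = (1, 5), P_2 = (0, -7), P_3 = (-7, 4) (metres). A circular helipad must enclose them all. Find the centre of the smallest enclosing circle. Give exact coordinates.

(-89/38, -29/38)

Side lengths²: P_1P_2² = 145, P_1P_3² = 65, P_2P_3² = 170.
Since P_2P_3² = 170 < 145 + 65 = 210, the triangle is acute, so the smallest enclosing circle is the circumcircle.
Circumcentre = (-89/38, -29/38), r² = 32045/722.
Centre = (-89/38, -29/38).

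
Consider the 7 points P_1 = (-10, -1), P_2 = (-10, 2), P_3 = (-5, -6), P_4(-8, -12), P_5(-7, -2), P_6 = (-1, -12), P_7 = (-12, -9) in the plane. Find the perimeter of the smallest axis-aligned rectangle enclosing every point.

Width = max x − min x = -1 − (-12) = 11.
Height = max y − min y = 2 − (-12) = 14.
Perimeter = 2(11 + 14) = 50.

50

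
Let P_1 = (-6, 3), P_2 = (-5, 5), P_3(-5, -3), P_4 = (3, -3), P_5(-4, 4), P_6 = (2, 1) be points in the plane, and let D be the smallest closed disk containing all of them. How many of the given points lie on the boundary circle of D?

A smallest enclosing disk is always determined by at most three of the input points on its boundary.
The farthest pair is P_2–P_4 with squared distance 128. The circle on this segment as diameter has centre (-1, 1) and r² = 128/4 = 32.
Check P_1: distance² to centre = 29 ≤ 32, so it lies inside.
All remaining points lie in this disk, and no smaller disk contains both endpoints, so this is the minimum enclosing circle.
The points at distance exactly r from the centre are P_2, P_3, P_4 — 3 points.

3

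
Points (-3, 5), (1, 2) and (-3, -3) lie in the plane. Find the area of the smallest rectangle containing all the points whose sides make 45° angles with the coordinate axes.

36

In coordinates u = x + y, v = x − y the rectangle is axis-aligned; the map (x,y)→(u,v) scales areas by 2.
u-values: 2, 3, -6; range = 3 − (-6) = 9.
v-values: -8, -1, 0; range = 0 − (-8) = 8.
Area = (9 × 8) / 2 = 36.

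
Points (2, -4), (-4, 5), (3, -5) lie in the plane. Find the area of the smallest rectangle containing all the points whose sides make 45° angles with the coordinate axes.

In coordinates u = x + y, v = x − y the rectangle is axis-aligned; the map (x,y)→(u,v) scales areas by 2.
u-values: -2, 1, -2; range = 1 − (-2) = 3.
v-values: 6, -9, 8; range = 8 − (-9) = 17.
Area = (3 × 17) / 2 = 25.5.

25.5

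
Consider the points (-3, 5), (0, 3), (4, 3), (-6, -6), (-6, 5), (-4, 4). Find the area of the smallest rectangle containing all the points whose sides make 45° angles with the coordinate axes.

In coordinates u = x + y, v = x − y the rectangle is axis-aligned; the map (x,y)→(u,v) scales areas by 2.
u-values: 2, 3, 7, -12, -1, 0; range = 7 − (-12) = 19.
v-values: -8, -3, 1, 0, -11, -8; range = 1 − (-11) = 12.
Area = (19 × 12) / 2 = 114.

114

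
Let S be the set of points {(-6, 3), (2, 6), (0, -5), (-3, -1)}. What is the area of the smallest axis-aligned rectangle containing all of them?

88

x ranges over [-6, 2], width 8.
y ranges over [-5, 6], height 11.
Area = 8 × 11 = 88.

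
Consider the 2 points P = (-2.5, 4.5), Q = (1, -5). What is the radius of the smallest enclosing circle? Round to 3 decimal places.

5.062

The smallest circle enclosing two points has them as diameter endpoints.
Centre = midpoint = (-0.75, -0.25); r² = |PQ|²/4 = 102.5/4 = 25.625.
r = √(25.625) ≈ 5.062.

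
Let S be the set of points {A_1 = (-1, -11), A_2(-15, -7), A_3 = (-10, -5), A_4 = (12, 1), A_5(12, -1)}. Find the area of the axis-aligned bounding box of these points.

x ranges over [-15, 12], width 27.
y ranges over [-11, 1], height 12.
Area = 27 × 12 = 324.

324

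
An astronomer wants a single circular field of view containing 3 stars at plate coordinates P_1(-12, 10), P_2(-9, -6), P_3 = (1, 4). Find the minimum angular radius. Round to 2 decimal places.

8.67

Side lengths²: P_1P_2² = 265, P_1P_3² = 205, P_2P_3² = 200.
Since P_1P_2² = 265 < 205 + 200 = 405, the triangle is acute, so the smallest enclosing circle is the circumcircle.
Circumcentre = (-287/38, 97/38), r² = 54325/722.
r = √(54325/722) ≈ 8.67.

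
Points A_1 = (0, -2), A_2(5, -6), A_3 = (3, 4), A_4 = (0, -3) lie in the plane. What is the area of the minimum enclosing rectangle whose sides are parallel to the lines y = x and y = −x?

In coordinates u = x + y, v = x − y the rectangle is axis-aligned; the map (x,y)→(u,v) scales areas by 2.
u-values: -2, -1, 7, -3; range = 7 − (-3) = 10.
v-values: 2, 11, -1, 3; range = 11 − (-1) = 12.
Area = (10 × 12) / 2 = 60.

60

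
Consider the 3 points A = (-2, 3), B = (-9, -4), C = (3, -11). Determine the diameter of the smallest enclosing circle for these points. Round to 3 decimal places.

15.372

Side lengths²: AB² = 98, AC² = 221, BC² = 193.
Since AC² = 221 < 193 + 98 = 291, the triangle is acute, so the smallest enclosing circle is the circumcircle.
Circumcentre = (-51/38, -177/38), r² = 42653/722.
Diameter = 2r = 2√(42653/722) ≈ 15.372.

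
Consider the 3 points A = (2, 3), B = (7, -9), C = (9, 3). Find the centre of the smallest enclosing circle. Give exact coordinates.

Side lengths²: AB² = 169, AC² = 49, BC² = 148.
Since AB² = 169 < 148 + 49 = 197, the triangle is acute, so the smallest enclosing circle is the circumcircle.
Circumcentre = (5.5, -31/12), r² = 6253/144.
Centre = (5.5, -31/12).

(5.5, -31/12)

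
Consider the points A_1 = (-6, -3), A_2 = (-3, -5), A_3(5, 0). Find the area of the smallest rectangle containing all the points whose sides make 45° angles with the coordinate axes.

In coordinates u = x + y, v = x − y the rectangle is axis-aligned; the map (x,y)→(u,v) scales areas by 2.
u-values: -9, -8, 5; range = 5 − (-9) = 14.
v-values: -3, 2, 5; range = 5 − (-3) = 8.
Area = (14 × 8) / 2 = 56.

56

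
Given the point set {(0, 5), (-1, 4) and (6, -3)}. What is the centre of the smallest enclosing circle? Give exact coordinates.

Call the three points A, B, C in the order given.
Side lengths²: AB² = 2, AC² = 100, BC² = 98.
Since AC² = 100 ≥ 98 + 2 = 100, the angle opposite AC is not acute, so the smallest enclosing circle has AC as diameter.
Centre = midpoint of AC = (3, 1), r² = 100/4 = 25.
Centre = (3, 1).

(3, 1)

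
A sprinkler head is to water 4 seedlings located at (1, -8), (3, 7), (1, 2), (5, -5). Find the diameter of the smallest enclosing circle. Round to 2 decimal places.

15.13

By Welzl's lemma the MEC is supported by two points (diametrically opposite) or three points (on a circumcircle).
The farthest pair is (1, -8)–(3, 7) with squared distance 229. The circle on this segment as diameter has centre (2, -0.5) and r² = 229/4 = 57.25.
Check (1, 2): distance² to centre = 7.25 ≤ 57.25, so it lies inside.
All remaining points lie in this disk, and no smaller disk contains both endpoints, so this is the minimum enclosing circle.
Diameter = 2r = 2√(57.25) ≈ 15.13.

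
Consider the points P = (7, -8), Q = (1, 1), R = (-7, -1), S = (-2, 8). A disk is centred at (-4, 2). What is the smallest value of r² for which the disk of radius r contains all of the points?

The required radius is the distance from (-4, 2) to the farthest point.
Squared distances: 221, 26, 18, 40.
Maximum is 221, attained at P.

221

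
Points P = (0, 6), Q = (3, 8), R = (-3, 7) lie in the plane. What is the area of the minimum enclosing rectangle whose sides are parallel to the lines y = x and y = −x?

17.5

In coordinates u = x + y, v = x − y the rectangle is axis-aligned; the map (x,y)→(u,v) scales areas by 2.
u-values: 6, 11, 4; range = 11 − 4 = 7.
v-values: -6, -5, -10; range = -5 − (-10) = 5.
Area = (7 × 5) / 2 = 17.5.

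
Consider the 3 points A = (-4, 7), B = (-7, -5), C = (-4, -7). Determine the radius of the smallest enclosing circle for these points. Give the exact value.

Side lengths²: AB² = 153, AC² = 196, BC² = 13.
Since AC² = 196 ≥ 153 + 13 = 166, the angle opposite AC is not acute, so the smallest enclosing circle has AC as diameter.
Centre = midpoint of AC = (-4, 0), r² = 196/4 = 49.
r = √49 = 7.

7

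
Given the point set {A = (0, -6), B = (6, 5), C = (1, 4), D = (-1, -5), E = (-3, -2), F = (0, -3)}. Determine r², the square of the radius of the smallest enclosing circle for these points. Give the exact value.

39.25

A smallest enclosing disk is always determined by at most three of the input points on its boundary.
The farthest pair is A–B with squared distance 157. The circle on this segment as diameter has centre (3, -0.5) and r² = 157/4 = 39.25.
Check C: distance² to centre = 24.25 ≤ 39.25, so it lies inside.
All remaining points lie in this disk, and no smaller disk contains both endpoints, so this is the minimum enclosing circle.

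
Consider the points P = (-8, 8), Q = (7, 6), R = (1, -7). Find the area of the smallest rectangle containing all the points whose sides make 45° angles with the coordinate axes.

228

In coordinates u = x + y, v = x − y the rectangle is axis-aligned; the map (x,y)→(u,v) scales areas by 2.
u-values: 0, 13, -6; range = 13 − (-6) = 19.
v-values: -16, 1, 8; range = 8 − (-16) = 24.
Area = (19 × 24) / 2 = 228.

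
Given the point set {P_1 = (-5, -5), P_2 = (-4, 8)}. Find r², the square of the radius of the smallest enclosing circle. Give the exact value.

The smallest circle enclosing two points has them as diameter endpoints.
Centre = midpoint = (-4.5, 1.5); r² = |P_1P_2|²/4 = 170/4 = 42.5.

42.5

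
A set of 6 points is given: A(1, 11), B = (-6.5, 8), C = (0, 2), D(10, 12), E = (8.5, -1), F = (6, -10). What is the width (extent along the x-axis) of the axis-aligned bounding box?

max x = 10, min x = -6.5, so width = 16.5.

16.5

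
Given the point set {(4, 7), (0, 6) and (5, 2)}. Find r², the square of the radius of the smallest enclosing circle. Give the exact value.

Call the three points A, B, C in the order given.
Side lengths²: AB² = 17, AC² = 26, BC² = 41.
Since BC² = 41 < 26 + 17 = 43, the triangle is acute, so the smallest enclosing circle is the circumcircle.
Circumcentre = (109/42, 173/42), r² = 9061/882.

9061/882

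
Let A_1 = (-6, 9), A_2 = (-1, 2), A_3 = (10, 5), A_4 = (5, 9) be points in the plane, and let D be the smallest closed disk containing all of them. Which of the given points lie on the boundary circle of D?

A_1, A_3

The farthest pair is A_1–A_3 with squared distance 272. The circle on this segment as diameter has centre (2, 7) and r² = 272/4 = 68.
Check A_2: distance² to centre = 34 ≤ 68, so it lies inside.
All remaining points lie in this disk, and no smaller disk contains both endpoints, so this is the minimum enclosing circle.
The points at distance exactly r from the centre are A_1, A_3 — 2 points.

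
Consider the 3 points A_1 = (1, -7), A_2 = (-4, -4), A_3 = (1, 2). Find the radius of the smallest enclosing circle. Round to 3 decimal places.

Side lengths²: A_1A_2² = 34, A_1A_3² = 81, A_2A_3² = 61.
Since A_1A_3² = 81 < 61 + 34 = 95, the triangle is acute, so the smallest enclosing circle is the circumcircle.
Circumcentre = (0.3, -2.5), r² = 20.74.
r = √(20.74) ≈ 4.554.

4.554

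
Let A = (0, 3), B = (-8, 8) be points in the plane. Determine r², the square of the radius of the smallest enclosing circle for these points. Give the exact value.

The smallest circle enclosing two points has them as diameter endpoints.
Centre = midpoint = (-4, 5.5); r² = |AB|²/4 = 89/4 = 22.25.

22.25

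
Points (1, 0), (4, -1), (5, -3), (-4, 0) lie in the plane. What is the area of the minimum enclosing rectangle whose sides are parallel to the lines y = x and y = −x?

42

In coordinates u = x + y, v = x − y the rectangle is axis-aligned; the map (x,y)→(u,v) scales areas by 2.
u-values: 1, 3, 2, -4; range = 3 − (-4) = 7.
v-values: 1, 5, 8, -4; range = 8 − (-4) = 12.
Area = (7 × 12) / 2 = 42.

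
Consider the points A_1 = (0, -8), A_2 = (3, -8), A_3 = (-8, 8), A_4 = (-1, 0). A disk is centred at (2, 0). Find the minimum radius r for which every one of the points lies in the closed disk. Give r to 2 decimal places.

The required radius is the distance from (2, 0) to the farthest point.
Squared distances: 68, 65, 164, 9.
Maximum is 164, attained at A_3.
r = √164 ≈ 12.81.

12.81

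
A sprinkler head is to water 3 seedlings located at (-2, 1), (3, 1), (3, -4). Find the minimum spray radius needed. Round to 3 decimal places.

Call the three points A, B, C in the order given.
Side lengths²: AB² = 25, AC² = 50, BC² = 25.
Since AC² = 50 ≥ 25 + 25 = 50, the angle opposite AC is not acute, so the smallest enclosing circle has AC as diameter.
Centre = midpoint of AC = (0.5, -1.5), r² = 50/4 = 12.5.
r = √(12.5) ≈ 3.536.

3.536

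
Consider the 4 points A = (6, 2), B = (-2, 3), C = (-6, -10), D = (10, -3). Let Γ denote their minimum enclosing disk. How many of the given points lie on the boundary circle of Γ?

The minimum enclosing circle is determined by three boundary points: B, C, D.
Their circumcentre is (17/12, -31/6) with r² = 11285/144.
The farthest remaining point A is at distance² 10421/144 ≤ 11285/144.
The points at distance exactly r from the centre are B, C, D — 3 points.

3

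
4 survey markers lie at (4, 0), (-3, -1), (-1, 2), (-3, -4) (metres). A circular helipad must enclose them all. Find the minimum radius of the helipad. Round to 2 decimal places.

A smallest enclosing disk is always determined by at most three of the input points on its boundary.
The minimum enclosing circle is determined by three boundary points: (4, 0), (-1, 2), (-3, -4).
Their circumcentre is (13/34, -61/34) with r² = 9425/578.
The farthest remaining point (-3, -1) is at distance² 6977/578 ≤ 9425/578.
r = √(9425/578) ≈ 4.04.

4.04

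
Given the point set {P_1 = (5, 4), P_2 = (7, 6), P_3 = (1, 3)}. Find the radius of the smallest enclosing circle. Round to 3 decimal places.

Side lengths²: P_1P_2² = 8, P_1P_3² = 17, P_2P_3² = 45.
Since P_2P_3² = 45 ≥ 17 + 8 = 25, the angle opposite P_2P_3 is not acute, so the smallest enclosing circle has P_2P_3 as diameter.
Centre = midpoint of P_2P_3 = (4, 4.5), r² = 45/4 = 11.25.
r = √(11.25) ≈ 3.354.

3.354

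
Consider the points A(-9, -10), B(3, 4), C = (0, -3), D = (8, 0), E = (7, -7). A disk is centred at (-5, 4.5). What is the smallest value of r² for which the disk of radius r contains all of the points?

276.25

The required radius is the distance from (-5, 4.5) to the farthest point.
Squared distances: 226.25, 64.25, 81.25, 189.25, 276.25.
Maximum is 276.25, attained at E.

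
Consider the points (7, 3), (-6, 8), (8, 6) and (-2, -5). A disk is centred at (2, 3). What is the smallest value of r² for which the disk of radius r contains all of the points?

89

The required radius is the distance from (2, 3) to the farthest point.
Squared distances: 25, 89, 45, 80.
Maximum is 89, attained at (-6, 8).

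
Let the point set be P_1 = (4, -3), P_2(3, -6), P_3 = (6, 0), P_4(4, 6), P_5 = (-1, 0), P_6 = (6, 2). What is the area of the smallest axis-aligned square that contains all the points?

The bounding box has width 7 and height 12.
An axis-aligned square enclosing the set must have side ≥ max(width, height).
So the minimum side is max(7, 12) = 12.
Area = 12² = 144.

144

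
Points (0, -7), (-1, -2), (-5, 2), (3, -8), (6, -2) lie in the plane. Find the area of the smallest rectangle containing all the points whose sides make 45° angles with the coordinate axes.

99

In coordinates u = x + y, v = x − y the rectangle is axis-aligned; the map (x,y)→(u,v) scales areas by 2.
u-values: -7, -3, -3, -5, 4; range = 4 − (-7) = 11.
v-values: 7, 1, -7, 11, 8; range = 11 − (-7) = 18.
Area = (11 × 18) / 2 = 99.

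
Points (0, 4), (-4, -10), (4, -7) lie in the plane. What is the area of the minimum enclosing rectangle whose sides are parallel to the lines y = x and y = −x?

135

In coordinates u = x + y, v = x − y the rectangle is axis-aligned; the map (x,y)→(u,v) scales areas by 2.
u-values: 4, -14, -3; range = 4 − (-14) = 18.
v-values: -4, 6, 11; range = 11 − (-4) = 15.
Area = (18 × 15) / 2 = 135.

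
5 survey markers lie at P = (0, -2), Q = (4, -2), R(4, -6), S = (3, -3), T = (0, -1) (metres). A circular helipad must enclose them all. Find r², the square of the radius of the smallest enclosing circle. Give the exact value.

By Welzl's lemma the MEC is supported by two points (diametrically opposite) or three points (on a circumcircle).
The farthest pair is R–T with squared distance 41. The circle on this segment as diameter has centre (2, -3.5) and r² = 41/4 = 10.25.
Check P: distance² to centre = 6.25 ≤ 10.25, so it lies inside.
All remaining points lie in this disk, and no smaller disk contains both endpoints, so this is the minimum enclosing circle.

10.25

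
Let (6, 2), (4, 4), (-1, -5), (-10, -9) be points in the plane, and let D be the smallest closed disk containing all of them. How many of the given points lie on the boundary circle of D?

A smallest enclosing disk is always determined by at most three of the input points on its boundary.
The farthest pair is (6, 2)–(-10, -9) with squared distance 377. The circle on this segment as diameter has centre (-2, -3.5) and r² = 377/4 = 94.25.
Check (4, 4): distance² to centre = 92.25 ≤ 94.25, so it lies inside.
All remaining points lie in this disk, and no smaller disk contains both endpoints, so this is the minimum enclosing circle.
The points at distance exactly r from the centre are (6, 2), (-10, -9) — 2 points.

2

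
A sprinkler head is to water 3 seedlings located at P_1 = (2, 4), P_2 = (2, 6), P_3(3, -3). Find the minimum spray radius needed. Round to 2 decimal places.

4.53

Side lengths²: P_1P_2² = 4, P_1P_3² = 50, P_2P_3² = 82.
Since P_2P_3² = 82 ≥ 50 + 4 = 54, the angle opposite P_2P_3 is not acute, so the smallest enclosing circle has P_2P_3 as diameter.
Centre = midpoint of P_2P_3 = (2.5, 1.5), r² = 82/4 = 20.5.
r = √(20.5) ≈ 4.53.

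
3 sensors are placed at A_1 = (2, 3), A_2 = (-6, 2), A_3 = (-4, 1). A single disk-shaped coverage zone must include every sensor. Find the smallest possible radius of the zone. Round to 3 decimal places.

4.031

Side lengths²: A_1A_2² = 65, A_1A_3² = 40, A_2A_3² = 5.
Since A_1A_2² = 65 ≥ 40 + 5 = 45, the angle opposite A_1A_2 is not acute, so the smallest enclosing circle has A_1A_2 as diameter.
Centre = midpoint of A_1A_2 = (-2, 2.5), r² = 65/4 = 16.25.
r = √(16.25) ≈ 4.031.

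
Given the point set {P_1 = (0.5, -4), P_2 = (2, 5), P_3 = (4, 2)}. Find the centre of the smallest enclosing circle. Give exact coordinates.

(1.25, 0.5)

Side lengths²: P_1P_2² = 83.25, P_1P_3² = 48.25, P_2P_3² = 13.
Since P_1P_2² = 83.25 ≥ 48.25 + 13 = 61.25, the angle opposite P_1P_2 is not acute, so the smallest enclosing circle has P_1P_2 as diameter.
Centre = midpoint of P_1P_2 = (1.25, 0.5), r² = 83.25/4 = 20.8125.
Centre = (1.25, 0.5).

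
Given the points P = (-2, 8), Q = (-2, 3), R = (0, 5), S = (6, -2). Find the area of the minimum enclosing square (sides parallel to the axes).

The bounding box has width 8 and height 10.
An axis-aligned square enclosing the set must have side ≥ max(width, height).
So the minimum side is max(8, 10) = 10.
Area = 10² = 100.

100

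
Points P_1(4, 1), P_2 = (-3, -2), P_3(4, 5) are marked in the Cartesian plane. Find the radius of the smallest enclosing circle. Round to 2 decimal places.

4.95

Side lengths²: P_1P_2² = 58, P_1P_3² = 16, P_2P_3² = 98.
Since P_2P_3² = 98 ≥ 58 + 16 = 74, the angle opposite P_2P_3 is not acute, so the smallest enclosing circle has P_2P_3 as diameter.
Centre = midpoint of P_2P_3 = (0.5, 1.5), r² = 98/4 = 24.5.
r = √(24.5) ≈ 4.95.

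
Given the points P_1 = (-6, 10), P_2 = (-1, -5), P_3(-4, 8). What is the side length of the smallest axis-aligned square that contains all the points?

The bounding box has width 5 and height 15.
An axis-aligned square enclosing the set must have side ≥ max(width, height).
So the minimum side is max(5, 15) = 15.

15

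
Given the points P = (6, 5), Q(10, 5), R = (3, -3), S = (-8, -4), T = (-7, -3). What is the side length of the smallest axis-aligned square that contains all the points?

18

The bounding box has width 18 and height 9.
An axis-aligned square enclosing the set must have side ≥ max(width, height).
So the minimum side is max(18, 9) = 18.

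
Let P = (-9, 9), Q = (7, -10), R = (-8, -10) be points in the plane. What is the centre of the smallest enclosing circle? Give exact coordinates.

(-1, -0.5)

Side lengths²: PQ² = 617, PR² = 362, QR² = 225.
Since PQ² = 617 ≥ 362 + 225 = 587, the angle opposite PQ is not acute, so the smallest enclosing circle has PQ as diameter.
Centre = midpoint of PQ = (-1, -0.5), r² = 617/4 = 154.25.
Centre = (-1, -0.5).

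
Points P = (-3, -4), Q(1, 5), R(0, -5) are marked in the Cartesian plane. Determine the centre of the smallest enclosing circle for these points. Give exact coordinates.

(1/62, 3/62)

Side lengths²: PQ² = 97, PR² = 10, QR² = 101.
Since QR² = 101 < 97 + 10 = 107, the triangle is acute, so the smallest enclosing circle is the circumcircle.
Circumcentre = (1/62, 3/62), r² = 48985/1922.
Centre = (1/62, 3/62).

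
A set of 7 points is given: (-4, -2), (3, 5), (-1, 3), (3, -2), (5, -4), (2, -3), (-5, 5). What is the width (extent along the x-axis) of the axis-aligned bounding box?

max x = 5, min x = -5, so width = 10.

10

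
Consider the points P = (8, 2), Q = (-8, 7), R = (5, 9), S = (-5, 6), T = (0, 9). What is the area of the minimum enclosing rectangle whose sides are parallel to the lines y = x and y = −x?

157.5

In coordinates u = x + y, v = x − y the rectangle is axis-aligned; the map (x,y)→(u,v) scales areas by 2.
u-values: 10, -1, 14, 1, 9; range = 14 − (-1) = 15.
v-values: 6, -15, -4, -11, -9; range = 6 − (-15) = 21.
Area = (15 × 21) / 2 = 157.5.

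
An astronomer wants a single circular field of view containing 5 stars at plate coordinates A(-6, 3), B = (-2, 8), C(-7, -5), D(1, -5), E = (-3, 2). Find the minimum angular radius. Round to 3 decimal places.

The minimum enclosing circle of a finite set is fixed by two of the points (as a diameter) or three (as a circumcircle).
The minimum enclosing circle is determined by three boundary points: B, C, D.
Their circumcentre is (-3, 12/13) with r² = 8633/169.
The farthest remaining point A is at distance² 2250/169 ≤ 8633/169.
r = √(8633/169) ≈ 7.147.

7.147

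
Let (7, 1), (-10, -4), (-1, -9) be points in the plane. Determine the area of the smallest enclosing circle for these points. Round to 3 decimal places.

246.615

Call the three points A, B, C in the order given.
Side lengths²: AB² = 314, AC² = 164, BC² = 106.
Since AB² = 314 ≥ 164 + 106 = 270, the angle opposite AB is not acute, so the smallest enclosing circle has AB as diameter.
Centre = midpoint of AB = (-1.5, -1.5), r² = 314/4 = 78.5.
Area = π·r² = π·78.5 ≈ 246.615.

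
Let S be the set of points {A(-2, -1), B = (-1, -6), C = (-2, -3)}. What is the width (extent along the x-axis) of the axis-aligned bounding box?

max x = -1, min x = -2, so width = 1.

1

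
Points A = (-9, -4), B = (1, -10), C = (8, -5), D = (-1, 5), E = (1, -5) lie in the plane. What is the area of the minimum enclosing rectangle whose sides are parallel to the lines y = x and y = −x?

In coordinates u = x + y, v = x − y the rectangle is axis-aligned; the map (x,y)→(u,v) scales areas by 2.
u-values: -13, -9, 3, 4, -4; range = 4 − (-13) = 17.
v-values: -5, 11, 13, -6, 6; range = 13 − (-6) = 19.
Area = (17 × 19) / 2 = 161.5.

161.5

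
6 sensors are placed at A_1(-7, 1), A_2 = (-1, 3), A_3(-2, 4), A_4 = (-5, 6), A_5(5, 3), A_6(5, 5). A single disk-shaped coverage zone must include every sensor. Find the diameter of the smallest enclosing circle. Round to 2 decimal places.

A smallest enclosing disk is always determined by at most three of the input points on its boundary.
The farthest pair is A_1–A_6 with squared distance 160. The circle on this segment as diameter has centre (-1, 3) and r² = 160/4 = 40.
Check A_2: distance² to centre = 0 ≤ 40, so it lies inside.
All remaining points lie in this disk, and no smaller disk contains both endpoints, so this is the minimum enclosing circle.
Diameter = 2r = 2√40 ≈ 12.65.

12.65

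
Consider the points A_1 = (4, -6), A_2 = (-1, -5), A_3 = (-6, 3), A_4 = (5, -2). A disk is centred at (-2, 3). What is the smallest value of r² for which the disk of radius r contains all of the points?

117

The required radius is the distance from (-2, 3) to the farthest point.
Squared distances: 117, 65, 16, 74.
Maximum is 117, attained at A_1.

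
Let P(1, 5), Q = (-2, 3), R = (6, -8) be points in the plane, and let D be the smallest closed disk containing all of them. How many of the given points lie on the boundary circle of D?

3

Side lengths²: PQ² = 13, PR² = 194, QR² = 185.
Since PR² = 194 < 185 + 13 = 198, the triangle is acute, so the smallest enclosing circle is the circumcircle.
Circumcentre = (317/98, -157/98), r² = 233285/4802.
The points at distance exactly r from the centre are P, Q, R — 3 points.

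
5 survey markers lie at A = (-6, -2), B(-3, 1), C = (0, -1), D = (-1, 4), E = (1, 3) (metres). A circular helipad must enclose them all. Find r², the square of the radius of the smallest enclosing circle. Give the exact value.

18.5

The minimum enclosing circle of a finite set is fixed by two of the points (as a diameter) or three (as a circumcircle).
The farthest pair is A–E with squared distance 74. The circle on this segment as diameter has centre (-2.5, 0.5) and r² = 74/4 = 18.5.
Check B: distance² to centre = 0.5 ≤ 18.5, so it lies inside.
All remaining points lie in this disk, and no smaller disk contains both endpoints, so this is the minimum enclosing circle.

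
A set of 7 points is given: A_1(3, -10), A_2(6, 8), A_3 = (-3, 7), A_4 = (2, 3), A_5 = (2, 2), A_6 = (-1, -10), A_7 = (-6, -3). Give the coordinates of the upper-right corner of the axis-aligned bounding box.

x-range [-6, 6], y-range [-10, 8].
The upper-right corner is (6, 8).

(6, 8)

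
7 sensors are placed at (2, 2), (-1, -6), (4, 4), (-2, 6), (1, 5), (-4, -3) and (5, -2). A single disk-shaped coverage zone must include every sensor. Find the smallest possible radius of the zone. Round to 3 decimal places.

6.082

A smallest enclosing disk is always determined by at most three of the input points on its boundary.
The minimum enclosing circle is determined by three boundary points: (-1, -6), (4, 4), (-2, 6).
Their circumcentre is (-9/14, 1/14) with r² = 3625/98.
The farthest remaining point (5, -2) is at distance² 3541/98 ≤ 3625/98.
r = √(3625/98) ≈ 6.082.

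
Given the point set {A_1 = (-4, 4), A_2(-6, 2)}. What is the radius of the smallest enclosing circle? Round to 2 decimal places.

The smallest circle enclosing two points has them as diameter endpoints.
Centre = midpoint = (-5, 3); r² = |A_1A_2|²/4 = 8/4 = 2.
r = √2 ≈ 1.41.

1.41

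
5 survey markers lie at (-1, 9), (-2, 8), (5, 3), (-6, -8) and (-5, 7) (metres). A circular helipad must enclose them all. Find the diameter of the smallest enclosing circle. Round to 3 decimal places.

17.720

By Welzl's lemma the MEC is supported by two points (diametrically opposite) or three points (on a circumcircle).
The farthest pair is (-1, 9)–(-6, -8) with squared distance 314. The circle on this segment as diameter has centre (-3.5, 0.5) and r² = 314/4 = 78.5.
Check (-2, 8): distance² to centre = 58.5 ≤ 78.5, so it lies inside.
All remaining points lie in this disk, and no smaller disk contains both endpoints, so this is the minimum enclosing circle.
Diameter = 2r = 2√(78.5) ≈ 17.720.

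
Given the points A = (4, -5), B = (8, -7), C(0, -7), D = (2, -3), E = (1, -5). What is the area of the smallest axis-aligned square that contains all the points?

64

The bounding box has width 8 and height 4.
An axis-aligned square enclosing the set must have side ≥ max(width, height).
So the minimum side is max(8, 4) = 8.
Area = 8² = 64.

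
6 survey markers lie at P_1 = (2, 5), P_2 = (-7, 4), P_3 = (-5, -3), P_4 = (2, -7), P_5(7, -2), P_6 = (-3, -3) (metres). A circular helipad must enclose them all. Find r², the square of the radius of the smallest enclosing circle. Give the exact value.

The minimum enclosing circle is determined by three boundary points: P_2, P_4, P_5.
Their circumcentre is (-0.3, 0.3) with r² = 58.58.
The farthest remaining point P_3 is at distance² 32.98 ≤ 58.58.

58.58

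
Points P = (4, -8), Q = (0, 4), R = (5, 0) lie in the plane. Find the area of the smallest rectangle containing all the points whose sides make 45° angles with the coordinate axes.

72

In coordinates u = x + y, v = x − y the rectangle is axis-aligned; the map (x,y)→(u,v) scales areas by 2.
u-values: -4, 4, 5; range = 5 − (-4) = 9.
v-values: 12, -4, 5; range = 12 − (-4) = 16.
Area = (9 × 16) / 2 = 72.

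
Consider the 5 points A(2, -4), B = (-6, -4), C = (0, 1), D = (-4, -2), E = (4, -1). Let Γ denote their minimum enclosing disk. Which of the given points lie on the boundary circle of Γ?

The farthest pair is B–E with squared distance 109. The circle on this segment as diameter has centre (-1, -2.5) and r² = 109/4 = 27.25.
Check A: distance² to centre = 11.25 ≤ 27.25, so it lies inside.
All remaining points lie in this disk, and no smaller disk contains both endpoints, so this is the minimum enclosing circle.
The points at distance exactly r from the centre are B, E — 2 points.

B, E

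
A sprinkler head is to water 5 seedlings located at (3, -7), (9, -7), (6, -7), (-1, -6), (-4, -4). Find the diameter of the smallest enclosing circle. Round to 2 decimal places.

A smallest enclosing disk is always determined by at most three of the input points on its boundary.
The farthest pair is (9, -7)–(-4, -4) with squared distance 178. The circle on this segment as diameter has centre (2.5, -5.5) and r² = 178/4 = 44.5.
Check (3, -7): distance² to centre = 2.5 ≤ 44.5, so it lies inside.
All remaining points lie in this disk, and no smaller disk contains both endpoints, so this is the minimum enclosing circle.
Diameter = 2r = 2√(44.5) ≈ 13.34.

13.34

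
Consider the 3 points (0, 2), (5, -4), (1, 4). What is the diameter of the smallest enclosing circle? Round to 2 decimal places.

Call the three points A, B, C in the order given.
Side lengths²: AB² = 61, AC² = 5, BC² = 80.
Since BC² = 80 ≥ 61 + 5 = 66, the angle opposite BC is not acute, so the smallest enclosing circle has BC as diameter.
Centre = midpoint of BC = (3, 0), r² = 80/4 = 20.
Diameter = 2r = 2√20 ≈ 8.94.

8.94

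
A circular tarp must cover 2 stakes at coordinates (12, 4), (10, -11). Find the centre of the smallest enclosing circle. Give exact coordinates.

The smallest circle enclosing two points has them as diameter endpoints.
Centre = midpoint = (11, -3.5); r² = |(12, 4)−(10, -11)|²/4 = 229/4 = 57.25.
Centre = (11, -3.5).

(11, -3.5)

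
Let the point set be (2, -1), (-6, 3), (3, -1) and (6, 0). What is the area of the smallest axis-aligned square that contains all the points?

The bounding box has width 12 and height 4.
An axis-aligned square enclosing the set must have side ≥ max(width, height).
So the minimum side is max(12, 4) = 12.
Area = 12² = 144.

144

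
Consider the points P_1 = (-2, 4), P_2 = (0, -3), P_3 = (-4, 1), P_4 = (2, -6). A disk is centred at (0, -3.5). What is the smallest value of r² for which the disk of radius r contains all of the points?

The required radius is the distance from (0, -3.5) to the farthest point.
Squared distances: 60.25, 0.25, 36.25, 10.25.
Maximum is 60.25, attained at P_1.

60.25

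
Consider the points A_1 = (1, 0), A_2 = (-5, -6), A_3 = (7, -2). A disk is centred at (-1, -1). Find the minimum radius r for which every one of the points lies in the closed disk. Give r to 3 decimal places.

8.062

The required radius is the distance from (-1, -1) to the farthest point.
Squared distances: 5, 41, 65.
Maximum is 65, attained at A_3.
r = √65 ≈ 8.062.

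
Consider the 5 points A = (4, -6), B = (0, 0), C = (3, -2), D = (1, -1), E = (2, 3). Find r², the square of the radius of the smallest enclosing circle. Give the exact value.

The minimum enclosing circle of a finite set is fixed by two of the points (as a diameter) or three (as a circumcircle).
The farthest pair is A–E with squared distance 85. The circle on this segment as diameter has centre (3, -1.5) and r² = 85/4 = 21.25.
Check B: distance² to centre = 11.25 ≤ 21.25, so it lies inside.
All remaining points lie in this disk, and no smaller disk contains both endpoints, so this is the minimum enclosing circle.

21.25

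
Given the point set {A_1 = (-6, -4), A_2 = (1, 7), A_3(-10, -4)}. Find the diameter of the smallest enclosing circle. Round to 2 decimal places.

Side lengths²: A_1A_2² = 170, A_1A_3² = 16, A_2A_3² = 242.
Since A_2A_3² = 242 ≥ 170 + 16 = 186, the angle opposite A_2A_3 is not acute, so the smallest enclosing circle has A_2A_3 as diameter.
Centre = midpoint of A_2A_3 = (-4.5, 1.5), r² = 242/4 = 60.5.
Diameter = 2r = 2√(60.5) ≈ 15.56.

15.56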